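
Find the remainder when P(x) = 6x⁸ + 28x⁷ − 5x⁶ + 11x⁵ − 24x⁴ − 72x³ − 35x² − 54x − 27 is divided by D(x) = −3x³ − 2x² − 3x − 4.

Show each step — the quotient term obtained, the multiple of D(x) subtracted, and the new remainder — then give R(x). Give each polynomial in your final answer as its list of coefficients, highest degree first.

Step 1: lead(6x⁸ + 28x⁷ − 5x⁶ + 11x⁵ − 24x⁴ − 72x³ − 35x² − 54x − 27) ÷ lead(D) = 6x⁸ ÷ −3x³ = −2x⁵. Subtract (−2x⁵)·D = 6x⁸ + 4x⁷ + 6x⁶ + 8x⁵. Remainder: 24x⁷ − 11x⁶ + 3x⁵ − 24x⁴ − 72x³ − 35x² − 54x − 27.
Step 2: lead(24x⁷ − 11x⁶ + 3x⁵ − 24x⁴ − 72x³ − 35x² − 54x − 27) ÷ lead(D) = 24x⁷ ÷ −3x³ = −8x⁴. Subtract (−8x⁴)·D = 24x⁷ + 16x⁶ + 24x⁵ + 32x⁴. Remainder: −27x⁶ − 21x⁵ − 56x⁴ − 72x³ − 35x² − 54x − 27.
Step 3: lead(−27x⁶ − 21x⁵ − 56x⁴ − 72x³ − 35x² − 54x − 27) ÷ lead(D) = −27x⁶ ÷ −3x³ = 9x³. Subtract (9x³)·D = −27x⁶ − 18x⁵ − 27x⁴ − 36x³. Remainder: −3x⁵ − 29x⁴ − 36x³ − 35x² − 54x − 27.
Step 4: lead(−3x⁵ − 29x⁴ − 36x³ − 35x² − 54x − 27) ÷ lead(D) = −3x⁵ ÷ −3x³ = x². Subtract (x²)·D = −3x⁵ − 2x⁴ − 3x³ − 4x². Remainder: −27x⁴ − 33x³ − 31x² − 54x − 27.
Step 5: lead(−27x⁴ − 33x³ − 31x² − 54x − 27) ÷ lead(D) = −27x⁴ ÷ −3x³ = 9x. Subtract (9x)·D = −27x⁴ − 18x³ − 27x² − 36x. Remainder: −15x³ − 4x² − 18x − 27.
Step 6: lead(−15x³ − 4x² − 18x − 27) ÷ lead(D) = −15x³ ÷ −3x³ = 5. Subtract (5)·D = −15x³ − 10x² − 15x − 20. Remainder: 6x² − 3x − 7.

R = [6, -3, -7]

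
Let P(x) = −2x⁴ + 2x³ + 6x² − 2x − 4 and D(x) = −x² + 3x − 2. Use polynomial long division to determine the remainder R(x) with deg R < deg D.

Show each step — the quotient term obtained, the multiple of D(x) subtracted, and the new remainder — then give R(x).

R(x) = 0

Step 1: lead(−2x⁴ + 2x³ + 6x² − 2x − 4) ÷ lead(D) = −2x⁴ ÷ −x² = 2x². Subtract (2x²)·D = −2x⁴ + 6x³ − 4x². Remainder: −4x³ + 10x² − 2x − 4.
Step 2: lead(−4x³ + 10x² − 2x − 4) ÷ lead(D) = −4x³ ÷ −x² = 4x. Subtract (4x)·D = −4x³ + 12x² − 8x. Remainder: −2x² + 6x − 4.
Step 3: lead(−2x² + 6x − 4) ÷ lead(D) = −2x² ÷ −x² = 2. Subtract (2)·D = −2x² + 6x − 4. Remainder: 0.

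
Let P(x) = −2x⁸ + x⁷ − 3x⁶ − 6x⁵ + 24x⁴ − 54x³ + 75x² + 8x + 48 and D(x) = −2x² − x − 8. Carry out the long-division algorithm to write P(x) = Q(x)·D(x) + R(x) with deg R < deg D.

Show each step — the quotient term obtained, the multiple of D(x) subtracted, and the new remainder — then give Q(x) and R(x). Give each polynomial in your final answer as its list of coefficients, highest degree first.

Step 1: lead(−2x⁸ + x⁷ − 3x⁶ − 6x⁵ + 24x⁴ − 54x³ + 75x² + 8x + 48) ÷ lead(D) = −2x⁸ ÷ −2x² = x⁶. Subtract (x⁶)·D = −2x⁸ − x⁷ − 8x⁶. Remainder: 2x⁷ + 5x⁶ − 6x⁵ + 24x⁴ − 54x³ + 75x² + 8x + 48.
Step 2: lead(2x⁷ + 5x⁶ − 6x⁵ + 24x⁴ − 54x³ + 75x² + 8x + 48) ÷ lead(D) = 2x⁷ ÷ −2x² = −x⁵. Subtract (−x⁵)·D = 2x⁷ + x⁶ + 8x⁵. Remainder: 4x⁶ − 14x⁵ + 24x⁴ − 54x³ + 75x² + 8x + 48.
Step 3: lead(4x⁶ − 14x⁵ + 24x⁴ − 54x³ + 75x² + 8x + 48) ÷ lead(D) = 4x⁶ ÷ −2x² = −2x⁴. Subtract (−2x⁴)·D = 4x⁶ + 2x⁵ + 16x⁴. Remainder: −16x⁵ + 8x⁴ − 54x³ + 75x² + 8x + 48.
Step 4: lead(−16x⁵ + 8x⁴ − 54x³ + 75x² + 8x + 48) ÷ lead(D) = −16x⁵ ÷ −2x² = 8x³. Subtract (8x³)·D = −16x⁵ − 8x⁴ − 64x³. Remainder: 16x⁴ + 10x³ + 75x² + 8x + 48.
Step 5: lead(16x⁴ + 10x³ + 75x² + 8x + 48) ÷ lead(D) = 16x⁴ ÷ −2x² = −8x². Subtract (−8x²)·D = 16x⁴ + 8x³ + 64x². Remainder: 2x³ + 11x² + 8x + 48.
Step 6: lead(2x³ + 11x² + 8x + 48) ÷ lead(D) = 2x³ ÷ −2x² = −x. Subtract (−x)·D = 2x³ + x² + 8x. Remainder: 10x² + 48.
Step 7: lead(10x² + 48) ÷ lead(D) = 10x² ÷ −2x² = −5. Subtract (−5)·D = 10x² + 5x + 40. Remainder: −5x + 8.

Q = [1, -1, -2, 8, -8, -1, -5]; R = [-5, 8]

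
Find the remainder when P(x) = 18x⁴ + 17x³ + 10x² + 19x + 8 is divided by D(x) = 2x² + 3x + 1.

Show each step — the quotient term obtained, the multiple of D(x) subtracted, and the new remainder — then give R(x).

Step 1: lead(18x⁴ + 17x³ + 10x² + 19x + 8) ÷ lead(D) = 18x⁴ ÷ 2x² = 9x². Subtract (9x²)·D = 18x⁴ + 27x³ + 9x². Remainder: −10x³ + x² + 19x + 8.
Step 2: lead(−10x³ + x² + 19x + 8) ÷ lead(D) = −10x³ ÷ 2x² = −5x. Subtract (−5x)·D = −10x³ − 15x² − 5x. Remainder: 16x² + 24x + 8.
Step 3: lead(16x² + 24x + 8) ÷ lead(D) = 16x² ÷ 2x² = 8. Subtract (8)·D = 16x² + 24x + 8. Remainder: 0.

R(x) = 0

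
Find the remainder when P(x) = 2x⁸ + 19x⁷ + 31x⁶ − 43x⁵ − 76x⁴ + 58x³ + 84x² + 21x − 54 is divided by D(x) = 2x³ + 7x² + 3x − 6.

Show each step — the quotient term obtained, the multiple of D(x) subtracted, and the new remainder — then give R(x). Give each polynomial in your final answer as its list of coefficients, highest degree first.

R = [0]

Step 1: lead(2x⁸ + 19x⁷ + 31x⁶ − 43x⁵ − 76x⁴ + 58x³ + 84x² + 21x − 54) ÷ lead(D) = 2x⁸ ÷ 2x³ = x⁵. Subtract (x⁵)·D = 2x⁸ + 7x⁷ + 3x⁶ − 6x⁵. Remainder: 12x⁷ + 28x⁶ − 37x⁵ − 76x⁴ + 58x³ + 84x² + 21x − 54.
Step 2: lead(12x⁷ + 28x⁶ − 37x⁵ − 76x⁴ + 58x³ + 84x² + 21x − 54) ÷ lead(D) = 12x⁷ ÷ 2x³ = 6x⁴. Subtract (6x⁴)·D = 12x⁷ + 42x⁶ + 18x⁵ − 36x⁴. Remainder: −14x⁶ − 55x⁵ − 40x⁴ + 58x³ + 84x² + 21x − 54.
Step 3: lead(−14x⁶ − 55x⁵ − 40x⁴ + 58x³ + 84x² + 21x − 54) ÷ lead(D) = −14x⁶ ÷ 2x³ = −7x³. Subtract (−7x³)·D = −14x⁶ − 49x⁵ − 21x⁴ + 42x³. Remainder: −6x⁵ − 19x⁴ + 16x³ + 84x² + 21x − 54.
Step 4: lead(−6x⁵ − 19x⁴ + 16x³ + 84x² + 21x − 54) ÷ lead(D) = −6x⁵ ÷ 2x³ = −3x². Subtract (−3x²)·D = −6x⁵ − 21x⁴ − 9x³ + 18x². Remainder: 2x⁴ + 25x³ + 66x² + 21x − 54.
Step 5: lead(2x⁴ + 25x³ + 66x² + 21x − 54) ÷ lead(D) = 2x⁴ ÷ 2x³ = x. Subtract (x)·D = 2x⁴ + 7x³ + 3x² − 6x. Remainder: 18x³ + 63x² + 27x − 54.
Step 6: lead(18x³ + 63x² + 27x − 54) ÷ lead(D) = 18x³ ÷ 2x³ = 9. Subtract (9)·D = 18x³ + 63x² + 27x − 54. Remainder: 0.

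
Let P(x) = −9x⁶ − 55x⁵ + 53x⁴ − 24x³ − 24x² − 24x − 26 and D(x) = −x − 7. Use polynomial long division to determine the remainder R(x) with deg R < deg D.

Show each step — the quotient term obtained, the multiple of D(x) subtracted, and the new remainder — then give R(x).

R(x) = −5

Step 1: lead(−9x⁶ − 55x⁵ + 53x⁴ − 24x³ − 24x² − 24x − 26) ÷ lead(D) = −9x⁶ ÷ −x = 9x⁵. Subtract (9x⁵)·D = −9x⁶ − 63x⁵. Remainder: 8x⁵ + 53x⁴ − 24x³ − 24x² − 24x − 26.
Step 2: lead(8x⁵ + 53x⁴ − 24x³ − 24x² − 24x − 26) ÷ lead(D) = 8x⁵ ÷ −x = −8x⁴. Subtract (−8x⁴)·D = 8x⁵ + 56x⁴. Remainder: −3x⁴ − 24x³ − 24x² − 24x − 26.
Step 3: lead(−3x⁴ − 24x³ − 24x² − 24x − 26) ÷ lead(D) = −3x⁴ ÷ −x = 3x³. Subtract (3x³)·D = −3x⁴ − 21x³. Remainder: −3x³ − 24x² − 24x − 26.
Step 4: lead(−3x³ − 24x² − 24x − 26) ÷ lead(D) = −3x³ ÷ −x = 3x². Subtract (3x²)·D = −3x³ − 21x². Remainder: −3x² − 24x − 26.
Step 5: lead(−3x² − 24x − 26) ÷ lead(D) = −3x² ÷ −x = 3x. Subtract (3x)·D = −3x² − 21x. Remainder: −3x − 26.
Step 6: lead(−3x − 26) ÷ lead(D) = −3x ÷ −x = 3. Subtract (3)·D = −3x − 21. Remainder: −5.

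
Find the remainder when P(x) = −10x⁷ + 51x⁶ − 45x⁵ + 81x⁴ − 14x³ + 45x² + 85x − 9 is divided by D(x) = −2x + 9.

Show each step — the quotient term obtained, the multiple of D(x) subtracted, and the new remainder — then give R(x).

Step 1: lead(−10x⁷ + 51x⁶ − 45x⁵ + 81x⁴ − 14x³ + 45x² + 85x − 9) ÷ lead(D) = −10x⁷ ÷ −2x = 5x⁶. Subtract (5x⁶)·D = −10x⁷ + 45x⁶. Remainder: 6x⁶ − 45x⁵ + 81x⁴ − 14x³ + 45x² + 85x − 9.
Step 2: lead(6x⁶ − 45x⁵ + 81x⁴ − 14x³ + 45x² + 85x − 9) ÷ lead(D) = 6x⁶ ÷ −2x = −3x⁵. Subtract (−3x⁵)·D = 6x⁶ − 27x⁵. Remainder: −18x⁵ + 81x⁴ − 14x³ + 45x² + 85x − 9.
Step 3: lead(−18x⁵ + 81x⁴ − 14x³ + 45x² + 85x − 9) ÷ lead(D) = −18x⁵ ÷ −2x = 9x⁴. Subtract (9x⁴)·D = −18x⁵ + 81x⁴. Remainder: −14x³ + 45x² + 85x − 9.
Step 4: lead(−14x³ + 45x² + 85x − 9) ÷ lead(D) = −14x³ ÷ −2x = 7x². Subtract (7x²)·D = −14x³ + 63x². Remainder: −18x² + 85x − 9.
Step 5: lead(−18x² + 85x − 9) ÷ lead(D) = −18x² ÷ −2x = 9x. Subtract (9x)·D = −18x² + 81x. Remainder: 4x − 9.
Step 6: lead(4x − 9) ÷ lead(D) = 4x ÷ −2x = −2. Subtract (−2)·D = 4x − 18. Remainder: 9.

R(x) = 9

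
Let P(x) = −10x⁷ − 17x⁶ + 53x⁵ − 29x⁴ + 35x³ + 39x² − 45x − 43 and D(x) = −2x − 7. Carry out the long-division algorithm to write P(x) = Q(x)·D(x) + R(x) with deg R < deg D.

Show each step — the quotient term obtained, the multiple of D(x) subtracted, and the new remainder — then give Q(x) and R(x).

Step 1: lead(−10x⁷ − 17x⁶ + 53x⁵ − 29x⁴ + 35x³ + 39x² − 45x − 43) ÷ lead(D) = −10x⁷ ÷ −2x = 5x⁶. Subtract (5x⁶)·D = −10x⁷ − 35x⁶. Remainder: 18x⁶ + 53x⁵ − 29x⁴ + 35x³ + 39x² − 45x − 43.
Step 2: lead(18x⁶ + 53x⁵ − 29x⁴ + 35x³ + 39x² − 45x − 43) ÷ lead(D) = 18x⁶ ÷ −2x = −9x⁵. Subtract (−9x⁵)·D = 18x⁶ + 63x⁵. Remainder: −10x⁵ − 29x⁴ + 35x³ + 39x² − 45x − 43.
Step 3: lead(−10x⁵ − 29x⁴ + 35x³ + 39x² − 45x − 43) ÷ lead(D) = −10x⁵ ÷ −2x = 5x⁴. Subtract (5x⁴)·D = −10x⁵ − 35x⁴. Remainder: 6x⁴ + 35x³ + 39x² − 45x − 43.
Step 4: lead(6x⁴ + 35x³ + 39x² − 45x − 43) ÷ lead(D) = 6x⁴ ÷ −2x = −3x³. Subtract (−3x³)·D = 6x⁴ + 21x³. Remainder: 14x³ + 39x² − 45x − 43.
Step 5: lead(14x³ + 39x² − 45x − 43) ÷ lead(D) = 14x³ ÷ −2x = −7x². Subtract (−7x²)·D = 14x³ + 49x². Remainder: −10x² − 45x − 43.
Step 6: lead(−10x² − 45x − 43) ÷ lead(D) = −10x² ÷ −2x = 5x. Subtract (5x)·D = −10x² − 35x. Remainder: −10x − 43.
Step 7: lead(−10x − 43) ÷ lead(D) = −10x ÷ −2x = 5. Subtract (5)·D = −10x − 35. Remainder: −8.

Q(x) = 5x⁶ − 9x⁵ + 5x⁴ − 3x³ − 7x² + 5x + 5; R(x) = −8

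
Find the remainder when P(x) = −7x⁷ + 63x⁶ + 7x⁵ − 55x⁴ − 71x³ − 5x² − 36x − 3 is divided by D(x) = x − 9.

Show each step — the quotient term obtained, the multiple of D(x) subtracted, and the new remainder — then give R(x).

R(x) = −3

Step 1: lead(−7x⁷ + 63x⁶ + 7x⁵ − 55x⁴ − 71x³ − 5x² − 36x − 3) ÷ lead(D) = −7x⁷ ÷ x = −7x⁶. Subtract (−7x⁶)·D = −7x⁷ + 63x⁶. Remainder: 7x⁵ − 55x⁴ − 71x³ − 5x² − 36x − 3.
Step 2: lead(7x⁵ − 55x⁴ − 71x³ − 5x² − 36x − 3) ÷ lead(D) = 7x⁵ ÷ x = 7x⁴. Subtract (7x⁴)·D = 7x⁵ − 63x⁴. Remainder: 8x⁴ − 71x³ − 5x² − 36x − 3.
Step 3: lead(8x⁴ − 71x³ − 5x² − 36x − 3) ÷ lead(D) = 8x⁴ ÷ x = 8x³. Subtract (8x³)·D = 8x⁴ − 72x³. Remainder: x³ − 5x² − 36x − 3.
Step 4: lead(x³ − 5x² − 36x − 3) ÷ lead(D) = x³ ÷ x = x². Subtract (x²)·D = x³ − 9x². Remainder: 4x² − 36x − 3.
Step 5: lead(4x² − 36x − 3) ÷ lead(D) = 4x² ÷ x = 4x. Subtract (4x)·D = 4x² − 36x. Remainder: −3.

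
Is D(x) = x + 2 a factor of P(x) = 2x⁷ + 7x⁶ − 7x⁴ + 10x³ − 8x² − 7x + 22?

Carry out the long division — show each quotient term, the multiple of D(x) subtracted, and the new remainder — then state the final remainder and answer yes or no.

Step 1: lead(2x⁷ + 7x⁶ − 7x⁴ + 10x³ − 8x² − 7x + 22) ÷ lead(D) = 2x⁷ ÷ x = 2x⁶. Subtract (2x⁶)·D = 2x⁷ + 4x⁶. Remainder: 3x⁶ − 7x⁴ + 10x³ − 8x² − 7x + 22.
Step 2: lead(3x⁶ − 7x⁴ + 10x³ − 8x² − 7x + 22) ÷ lead(D) = 3x⁶ ÷ x = 3x⁵. Subtract (3x⁵)·D = 3x⁶ + 6x⁵. Remainder: −6x⁵ − 7x⁴ + 10x³ − 8x² − 7x + 22.
Step 3: lead(−6x⁵ − 7x⁴ + 10x³ − 8x² − 7x + 22) ÷ lead(D) = −6x⁵ ÷ x = −6x⁴. Subtract (−6x⁴)·D = −6x⁵ − 12x⁴. Remainder: 5x⁴ + 10x³ − 8x² − 7x + 22.
Step 4: lead(5x⁴ + 10x³ − 8x² − 7x + 22) ÷ lead(D) = 5x⁴ ÷ x = 5x³. Subtract (5x³)·D = 5x⁴ + 10x³. Remainder: −8x² − 7x + 22.
Step 5: lead(−8x² − 7x + 22) ÷ lead(D) = −8x² ÷ x = −8x. Subtract (−8x)·D = −8x² − 16x. Remainder: 9x + 22.
Step 6: lead(9x + 22) ÷ lead(D) = 9x ÷ x = 9. Subtract (9)·D = 9x + 18. Remainder: 4.

R(x) = 4, so D(x) is not a factor of P(x). no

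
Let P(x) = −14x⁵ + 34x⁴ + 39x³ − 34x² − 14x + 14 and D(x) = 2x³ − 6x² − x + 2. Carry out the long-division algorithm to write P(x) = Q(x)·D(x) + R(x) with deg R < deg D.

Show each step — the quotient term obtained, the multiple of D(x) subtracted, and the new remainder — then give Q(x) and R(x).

Q(x) = −7x² − 4x + 4; R(x) = −2x + 6

Step 1: lead(−14x⁵ + 34x⁴ + 39x³ − 34x² − 14x + 14) ÷ lead(D) = −14x⁵ ÷ 2x³ = −7x². Subtract (−7x²)·D = −14x⁵ + 42x⁴ + 7x³ − 14x². Remainder: −8x⁴ + 32x³ − 20x² − 14x + 14.
Step 2: lead(−8x⁴ + 32x³ − 20x² − 14x + 14) ÷ lead(D) = −8x⁴ ÷ 2x³ = −4x. Subtract (−4x)·D = −8x⁴ + 24x³ + 4x² − 8x. Remainder: 8x³ − 24x² − 6x + 14.
Step 3: lead(8x³ − 24x² − 6x + 14) ÷ lead(D) = 8x³ ÷ 2x³ = 4. Subtract (4)·D = 8x³ − 24x² − 4x + 8. Remainder: −2x + 6.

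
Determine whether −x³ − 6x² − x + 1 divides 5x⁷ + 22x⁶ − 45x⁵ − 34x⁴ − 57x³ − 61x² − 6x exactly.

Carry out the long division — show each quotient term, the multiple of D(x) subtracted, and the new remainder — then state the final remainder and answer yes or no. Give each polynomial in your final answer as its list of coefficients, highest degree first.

Step 1: lead(5x⁷ + 22x⁶ − 45x⁵ − 34x⁴ − 57x³ − 61x² − 6x) ÷ lead(D) = 5x⁷ ÷ −x³ = −5x⁴. Subtract (−5x⁴)·D = 5x⁷ + 30x⁶ + 5x⁵ − 5x⁴. Remainder: −8x⁶ − 50x⁵ − 29x⁴ − 57x³ − 61x² − 6x.
Step 2: lead(−8x⁶ − 50x⁵ − 29x⁴ − 57x³ − 61x² − 6x) ÷ lead(D) = −8x⁶ ÷ −x³ = 8x³. Subtract (8x³)·D = −8x⁶ − 48x⁵ − 8x⁴ + 8x³. Remainder: −2x⁵ − 21x⁴ − 65x³ − 61x² − 6x.
Step 3: lead(−2x⁵ − 21x⁴ − 65x³ − 61x² − 6x) ÷ lead(D) = −2x⁵ ÷ −x³ = 2x². Subtract (2x²)·D = −2x⁵ − 12x⁴ − 2x³ + 2x². Remainder: −9x⁴ − 63x³ − 63x² − 6x.
Step 4: lead(−9x⁴ − 63x³ − 63x² − 6x) ÷ lead(D) = −9x⁴ ÷ −x³ = 9x. Subtract (9x)·D = −9x⁴ − 54x³ − 9x² + 9x. Remainder: −9x³ − 54x² − 15x.
Step 5: lead(−9x³ − 54x² − 15x) ÷ lead(D) = −9x³ ÷ −x³ = 9. Subtract (9)·D = −9x³ − 54x² − 9x + 9. Remainder: −6x − 9.

R = [-6, -9], so D(x) is not a factor of P(x). no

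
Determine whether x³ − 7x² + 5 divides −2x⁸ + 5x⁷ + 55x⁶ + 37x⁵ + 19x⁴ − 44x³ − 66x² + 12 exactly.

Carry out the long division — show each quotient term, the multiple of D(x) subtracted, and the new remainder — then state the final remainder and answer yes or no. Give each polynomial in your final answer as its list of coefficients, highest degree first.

Step 1: lead(−2x⁸ + 5x⁷ + 55x⁶ + 37x⁵ + 19x⁴ − 44x³ − 66x² + 12) ÷ lead(D) = −2x⁸ ÷ x³ = −2x⁵. Subtract (−2x⁵)·D = −2x⁸ + 14x⁷ − 10x⁵. Remainder: −9x⁷ + 55x⁶ + 47x⁵ + 19x⁴ − 44x³ − 66x² + 12.
Step 2: lead(−9x⁷ + 55x⁶ + 47x⁵ + 19x⁴ − 44x³ − 66x² + 12) ÷ lead(D) = −9x⁷ ÷ x³ = −9x⁴. Subtract (−9x⁴)·D = −9x⁷ + 63x⁶ − 45x⁴. Remainder: −8x⁶ + 47x⁵ + 64x⁴ − 44x³ − 66x² + 12.
Step 3: lead(−8x⁶ + 47x⁵ + 64x⁴ − 44x³ − 66x² + 12) ÷ lead(D) = −8x⁶ ÷ x³ = −8x³. Subtract (−8x³)·D = −8x⁶ + 56x⁵ − 40x³. Remainder: −9x⁵ + 64x⁴ − 4x³ − 66x² + 12.
Step 4: lead(−9x⁵ + 64x⁴ − 4x³ − 66x² + 12) ÷ lead(D) = −9x⁵ ÷ x³ = −9x². Subtract (−9x²)·D = −9x⁵ + 63x⁴ − 45x². Remainder: x⁴ − 4x³ − 21x² + 12.
Step 5: lead(x⁴ − 4x³ − 21x² + 12) ÷ lead(D) = x⁴ ÷ x³ = x. Subtract (x)·D = x⁴ − 7x³ + 5x. Remainder: 3x³ − 21x² − 5x + 12.
Step 6: lead(3x³ − 21x² − 5x + 12) ÷ lead(D) = 3x³ ÷ x³ = 3. Subtract (3)·D = 3x³ − 21x² + 15. Remainder: −5x − 3.

R = [-5, -3], so D(x) is not a factor of P(x). no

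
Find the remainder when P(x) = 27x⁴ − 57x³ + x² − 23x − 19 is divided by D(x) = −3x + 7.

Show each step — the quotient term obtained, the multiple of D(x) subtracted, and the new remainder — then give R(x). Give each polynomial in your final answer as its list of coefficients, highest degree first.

Step 1: lead(27x⁴ − 57x³ + x² − 23x − 19) ÷ lead(D) = 27x⁴ ÷ −3x = −9x³. Subtract (−9x³)·D = 27x⁴ − 63x³. Remainder: 6x³ + x² − 23x − 19.
Step 2: lead(6x³ + x² − 23x − 19) ÷ lead(D) = 6x³ ÷ −3x = −2x². Subtract (−2x²)·D = 6x³ − 14x². Remainder: 15x² − 23x − 19.
Step 3: lead(15x² − 23x − 19) ÷ lead(D) = 15x² ÷ −3x = −5x. Subtract (−5x)·D = 15x² − 35x. Remainder: 12x − 19.
Step 4: lead(12x − 19) ÷ lead(D) = 12x ÷ −3x = −4. Subtract (−4)·D = 12x − 28. Remainder: 9.

R = [9]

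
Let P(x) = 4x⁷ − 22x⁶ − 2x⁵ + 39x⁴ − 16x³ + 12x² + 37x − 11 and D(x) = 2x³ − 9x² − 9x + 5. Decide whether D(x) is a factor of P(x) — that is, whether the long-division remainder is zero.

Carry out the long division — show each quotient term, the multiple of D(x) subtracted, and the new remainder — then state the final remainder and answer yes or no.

Step 1: lead(4x⁷ − 22x⁶ − 2x⁵ + 39x⁴ − 16x³ + 12x² + 37x − 11) ÷ lead(D) = 4x⁷ ÷ 2x³ = 2x⁴. Subtract (2x⁴)·D = 4x⁷ − 18x⁶ − 18x⁵ + 10x⁴. Remainder: −4x⁶ + 16x⁵ + 29x⁴ − 16x³ + 12x² + 37x − 11.
Step 2: lead(−4x⁶ + 16x⁵ + 29x⁴ − 16x³ + 12x² + 37x − 11) ÷ lead(D) = −4x⁶ ÷ 2x³ = −2x³. Subtract (−2x³)·D = −4x⁶ + 18x⁵ + 18x⁴ − 10x³. Remainder: −2x⁵ + 11x⁴ − 6x³ + 12x² + 37x − 11.
Step 3: lead(−2x⁵ + 11x⁴ − 6x³ + 12x² + 37x − 11) ÷ lead(D) = −2x⁵ ÷ 2x³ = −x². Subtract (−x²)·D = −2x⁵ + 9x⁴ + 9x³ − 5x². Remainder: 2x⁴ − 15x³ + 17x² + 37x − 11.
Step 4: lead(2x⁴ − 15x³ + 17x² + 37x − 11) ÷ lead(D) = 2x⁴ ÷ 2x³ = x. Subtract (x)·D = 2x⁴ − 9x³ − 9x² + 5x. Remainder: −6x³ + 26x² + 32x − 11.
Step 5: lead(−6x³ + 26x² + 32x − 11) ÷ lead(D) = −6x³ ÷ 2x³ = −3. Subtract (−3)·D = −6x³ + 27x² + 27x − 15. Remainder: −x² + 5x + 4.

R(x) = −x² + 5x + 4, so D(x) is not a factor of P(x). no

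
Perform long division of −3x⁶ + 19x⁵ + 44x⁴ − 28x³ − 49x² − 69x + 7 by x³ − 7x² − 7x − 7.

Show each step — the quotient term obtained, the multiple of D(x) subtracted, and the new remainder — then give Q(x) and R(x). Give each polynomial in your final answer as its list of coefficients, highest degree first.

Q = [-3, -2, 9, 0]; R = [-6, 7]

Step 1: lead(−3x⁶ + 19x⁵ + 44x⁴ − 28x³ − 49x² − 69x + 7) ÷ lead(D) = −3x⁶ ÷ x³ = −3x³. Subtract (−3x³)·D = −3x⁶ + 21x⁵ + 21x⁴ + 21x³. Remainder: −2x⁵ + 23x⁴ − 49x³ − 49x² − 69x + 7.
Step 2: lead(−2x⁵ + 23x⁴ − 49x³ − 49x² − 69x + 7) ÷ lead(D) = −2x⁵ ÷ x³ = −2x². Subtract (−2x²)·D = −2x⁵ + 14x⁴ + 14x³ + 14x². Remainder: 9x⁴ − 63x³ − 63x² − 69x + 7.
Step 3: lead(9x⁴ − 63x³ − 63x² − 69x + 7) ÷ lead(D) = 9x⁴ ÷ x³ = 9x. Subtract (9x)·D = 9x⁴ − 63x³ − 63x² − 63x. Remainder: −6x + 7.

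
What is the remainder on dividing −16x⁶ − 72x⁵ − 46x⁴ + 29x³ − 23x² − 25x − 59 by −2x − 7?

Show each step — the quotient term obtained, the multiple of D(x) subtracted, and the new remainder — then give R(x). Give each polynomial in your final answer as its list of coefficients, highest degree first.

R = [4]

Step 1: lead(−16x⁶ − 72x⁵ − 46x⁴ + 29x³ − 23x² − 25x − 59) ÷ lead(D) = −16x⁶ ÷ −2x = 8x⁵. Subtract (8x⁵)·D = −16x⁶ − 56x⁵. Remainder: −16x⁵ − 46x⁴ + 29x³ − 23x² − 25x − 59.
Step 2: lead(−16x⁵ − 46x⁴ + 29x³ − 23x² − 25x − 59) ÷ lead(D) = −16x⁵ ÷ −2x = 8x⁴. Subtract (8x⁴)·D = −16x⁵ − 56x⁴. Remainder: 10x⁴ + 29x³ − 23x² − 25x − 59.
Step 3: lead(10x⁴ + 29x³ − 23x² − 25x − 59) ÷ lead(D) = 10x⁴ ÷ −2x = −5x³. Subtract (−5x³)·D = 10x⁴ + 35x³. Remainder: −6x³ − 23x² − 25x − 59.
Step 4: lead(−6x³ − 23x² − 25x − 59) ÷ lead(D) = −6x³ ÷ −2x = 3x². Subtract (3x²)·D = −6x³ − 21x². Remainder: −2x² − 25x − 59.
Step 5: lead(−2x² − 25x − 59) ÷ lead(D) = −2x² ÷ −2x = x. Subtract (x)·D = −2x² − 7x. Remainder: −18x − 59.
Step 6: lead(−18x − 59) ÷ lead(D) = −18x ÷ −2x = 9. Subtract (9)·D = −18x − 63. Remainder: 4.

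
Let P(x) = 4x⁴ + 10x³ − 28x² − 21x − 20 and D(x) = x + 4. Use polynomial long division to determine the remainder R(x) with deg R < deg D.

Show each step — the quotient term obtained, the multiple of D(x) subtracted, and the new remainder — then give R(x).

R(x) = 0

Step 1: lead(4x⁴ + 10x³ − 28x² − 21x − 20) ÷ lead(D) = 4x⁴ ÷ x = 4x³. Subtract (4x³)·D = 4x⁴ + 16x³. Remainder: −6x³ − 28x² − 21x − 20.
Step 2: lead(−6x³ − 28x² − 21x − 20) ÷ lead(D) = −6x³ ÷ x = −6x². Subtract (−6x²)·D = −6x³ − 24x². Remainder: −4x² − 21x − 20.
Step 3: lead(−4x² − 21x − 20) ÷ lead(D) = −4x² ÷ x = −4x. Subtract (−4x)·D = −4x² − 16x. Remainder: −5x − 20.
Step 4: lead(−5x − 20) ÷ lead(D) = −5x ÷ x = −5. Subtract (−5)·D = −5x − 20. Remainder: 0.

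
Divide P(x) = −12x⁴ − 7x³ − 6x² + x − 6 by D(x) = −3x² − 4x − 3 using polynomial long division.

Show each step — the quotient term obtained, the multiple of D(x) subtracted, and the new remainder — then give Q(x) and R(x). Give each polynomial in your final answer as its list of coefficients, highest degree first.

Q = [4, -3, 2]; R = [0]

Step 1: lead(−12x⁴ − 7x³ − 6x² + x − 6) ÷ lead(D) = −12x⁴ ÷ −3x² = 4x². Subtract (4x²)·D = −12x⁴ − 16x³ − 12x². Remainder: 9x³ + 6x² + x − 6.
Step 2: lead(9x³ + 6x² + x − 6) ÷ lead(D) = 9x³ ÷ −3x² = −3x. Subtract (−3x)·D = 9x³ + 12x² + 9x. Remainder: −6x² − 8x − 6.
Step 3: lead(−6x² − 8x − 6) ÷ lead(D) = −6x² ÷ −3x² = 2. Subtract (2)·D = −6x² − 8x − 6. Remainder: 0.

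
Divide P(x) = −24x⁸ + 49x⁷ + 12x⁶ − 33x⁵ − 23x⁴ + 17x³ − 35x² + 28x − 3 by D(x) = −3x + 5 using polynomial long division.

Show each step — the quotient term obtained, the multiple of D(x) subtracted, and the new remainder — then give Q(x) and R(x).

Q(x) = 8x⁷ − 3x⁶ − 9x⁵ − 4x⁴ + x³ − 4x² + 5x − 1; R(x) = 2

Step 1: lead(−24x⁸ + 49x⁷ + 12x⁶ − 33x⁵ − 23x⁴ + 17x³ − 35x² + 28x − 3) ÷ lead(D) = −24x⁸ ÷ −3x = 8x⁷. Subtract (8x⁷)·D = −24x⁸ + 40x⁷. Remainder: 9x⁷ + 12x⁶ − 33x⁵ − 23x⁴ + 17x³ − 35x² + 28x − 3.
Step 2: lead(9x⁷ + 12x⁶ − 33x⁵ − 23x⁴ + 17x³ − 35x² + 28x − 3) ÷ lead(D) = 9x⁷ ÷ −3x = −3x⁶. Subtract (−3x⁶)·D = 9x⁷ − 15x⁶. Remainder: 27x⁶ − 33x⁵ − 23x⁴ + 17x³ − 35x² + 28x − 3.
Step 3: lead(27x⁶ − 33x⁵ − 23x⁴ + 17x³ − 35x² + 28x − 3) ÷ lead(D) = 27x⁶ ÷ −3x = −9x⁵. Subtract (−9x⁵)·D = 27x⁶ − 45x⁵. Remainder: 12x⁵ − 23x⁴ + 17x³ − 35x² + 28x − 3.
Step 4: lead(12x⁵ − 23x⁴ + 17x³ − 35x² + 28x − 3) ÷ lead(D) = 12x⁵ ÷ −3x = −4x⁴. Subtract (−4x⁴)·D = 12x⁵ − 20x⁴. Remainder: −3x⁴ + 17x³ − 35x² + 28x − 3.
Step 5: lead(−3x⁴ + 17x³ − 35x² + 28x − 3) ÷ lead(D) = −3x⁴ ÷ −3x = x³. Subtract (x³)·D = −3x⁴ + 5x³. Remainder: 12x³ − 35x² + 28x − 3.
Step 6: lead(12x³ − 35x² + 28x − 3) ÷ lead(D) = 12x³ ÷ −3x = −4x². Subtract (−4x²)·D = 12x³ − 20x². Remainder: −15x² + 28x − 3.
Step 7: lead(−15x² + 28x − 3) ÷ lead(D) = −15x² ÷ −3x = 5x. Subtract (5x)·D = −15x² + 25x. Remainder: 3x − 3.
Step 8: lead(3x − 3) ÷ lead(D) = 3x ÷ −3x = −1. Subtract (−1)·D = 3x − 5. Remainder: 2.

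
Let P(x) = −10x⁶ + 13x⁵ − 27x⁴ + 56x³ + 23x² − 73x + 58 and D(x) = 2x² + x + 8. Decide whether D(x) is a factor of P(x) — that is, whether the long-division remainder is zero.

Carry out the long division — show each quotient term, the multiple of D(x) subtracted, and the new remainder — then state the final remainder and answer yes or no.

Step 1: lead(−10x⁶ + 13x⁵ − 27x⁴ + 56x³ + 23x² − 73x + 58) ÷ lead(D) = −10x⁶ ÷ 2x² = −5x⁴. Subtract (−5x⁴)·D = −10x⁶ − 5x⁵ − 40x⁴. Remainder: 18x⁵ + 13x⁴ + 56x³ + 23x² − 73x + 58.
Step 2: lead(18x⁵ + 13x⁴ + 56x³ + 23x² − 73x + 58) ÷ lead(D) = 18x⁵ ÷ 2x² = 9x³. Subtract (9x³)·D = 18x⁵ + 9x⁴ + 72x³. Remainder: 4x⁴ − 16x³ + 23x² − 73x + 58.
Step 3: lead(4x⁴ − 16x³ + 23x² − 73x + 58) ÷ lead(D) = 4x⁴ ÷ 2x² = 2x². Subtract (2x²)·D = 4x⁴ + 2x³ + 16x². Remainder: −18x³ + 7x² − 73x + 58.
Step 4: lead(−18x³ + 7x² − 73x + 58) ÷ lead(D) = −18x³ ÷ 2x² = −9x. Subtract (−9x)·D = −18x³ − 9x² − 72x. Remainder: 16x² − x + 58.
Step 5: lead(16x² − x + 58) ÷ lead(D) = 16x² ÷ 2x² = 8. Subtract (8)·D = 16x² + 8x + 64. Remainder: −9x − 6.

R(x) = −9x − 6, so D(x) is not a factor of P(x). no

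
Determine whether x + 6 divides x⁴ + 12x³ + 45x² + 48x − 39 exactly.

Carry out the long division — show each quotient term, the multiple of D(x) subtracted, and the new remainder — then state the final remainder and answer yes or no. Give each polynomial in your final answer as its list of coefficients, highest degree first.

Step 1: lead(x⁴ + 12x³ + 45x² + 48x − 39) ÷ lead(D) = x⁴ ÷ x = x³. Subtract (x³)·D = x⁴ + 6x³. Remainder: 6x³ + 45x² + 48x − 39.
Step 2: lead(6x³ + 45x² + 48x − 39) ÷ lead(D) = 6x³ ÷ x = 6x². Subtract (6x²)·D = 6x³ + 36x². Remainder: 9x² + 48x − 39.
Step 3: lead(9x² + 48x − 39) ÷ lead(D) = 9x² ÷ x = 9x. Subtract (9x)·D = 9x² + 54x. Remainder: −6x − 39.
Step 4: lead(−6x − 39) ÷ lead(D) = −6x ÷ x = −6. Subtract (−6)·D = −6x − 36. Remainder: −3.

R = [-3], so D(x) is not a factor of P(x). no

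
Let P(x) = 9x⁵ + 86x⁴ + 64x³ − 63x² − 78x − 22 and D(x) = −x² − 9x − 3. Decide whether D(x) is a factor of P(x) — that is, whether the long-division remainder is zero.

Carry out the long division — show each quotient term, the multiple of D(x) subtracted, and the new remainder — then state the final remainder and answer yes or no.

R(x) = −4, so D(x) is not a factor of P(x). no

Step 1: lead(9x⁵ + 86x⁴ + 64x³ − 63x² − 78x − 22) ÷ lead(D) = 9x⁵ ÷ −x² = −9x³. Subtract (−9x³)·D = 9x⁵ + 81x⁴ + 27x³. Remainder: 5x⁴ + 37x³ − 63x² − 78x − 22.
Step 2: lead(5x⁴ + 37x³ − 63x² − 78x − 22) ÷ lead(D) = 5x⁴ ÷ −x² = −5x². Subtract (−5x²)·D = 5x⁴ + 45x³ + 15x². Remainder: −8x³ − 78x² − 78x − 22.
Step 3: lead(−8x³ − 78x² − 78x − 22) ÷ lead(D) = −8x³ ÷ −x² = 8x. Subtract (8x)·D = −8x³ − 72x² − 24x. Remainder: −6x² − 54x − 22.
Step 4: lead(−6x² − 54x − 22) ÷ lead(D) = −6x² ÷ −x² = 6. Subtract (6)·D = −6x² − 54x − 18. Remainder: −4.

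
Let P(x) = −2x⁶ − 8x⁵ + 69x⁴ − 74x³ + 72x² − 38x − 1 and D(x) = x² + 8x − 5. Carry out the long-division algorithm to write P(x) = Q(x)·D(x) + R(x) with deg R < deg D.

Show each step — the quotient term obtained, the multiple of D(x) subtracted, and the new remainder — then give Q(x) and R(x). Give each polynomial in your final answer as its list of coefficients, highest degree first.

Step 1: lead(−2x⁶ − 8x⁵ + 69x⁴ − 74x³ + 72x² − 38x − 1) ÷ lead(D) = −2x⁶ ÷ x² = −2x⁴. Subtract (−2x⁴)·D = −2x⁶ − 16x⁵ + 10x⁴. Remainder: 8x⁵ + 59x⁴ − 74x³ + 72x² − 38x − 1.
Step 2: lead(8x⁵ + 59x⁴ − 74x³ + 72x² − 38x − 1) ÷ lead(D) = 8x⁵ ÷ x² = 8x³. Subtract (8x³)·D = 8x⁵ + 64x⁴ − 40x³. Remainder: −5x⁴ − 34x³ + 72x² − 38x − 1.
Step 3: lead(−5x⁴ − 34x³ + 72x² − 38x − 1) ÷ lead(D) = −5x⁴ ÷ x² = −5x². Subtract (−5x²)·D = −5x⁴ − 40x³ + 25x². Remainder: 6x³ + 47x² − 38x − 1.
Step 4: lead(6x³ + 47x² − 38x − 1) ÷ lead(D) = 6x³ ÷ x² = 6x. Subtract (6x)·D = 6x³ + 48x² − 30x. Remainder: −x² − 8x − 1.
Step 5: lead(−x² − 8x − 1) ÷ lead(D) = −x² ÷ x² = −1. Subtract (−1)·D = −x² − 8x + 5. Remainder: −6.

Q = [-2, 8, -5, 6, -1]; R = [-6]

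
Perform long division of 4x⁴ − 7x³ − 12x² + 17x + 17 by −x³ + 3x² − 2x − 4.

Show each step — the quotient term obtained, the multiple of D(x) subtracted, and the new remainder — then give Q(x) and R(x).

Step 1: lead(4x⁴ − 7x³ − 12x² + 17x + 17) ÷ lead(D) = 4x⁴ ÷ −x³ = −4x. Subtract (−4x)·D = 4x⁴ − 12x³ + 8x² + 16x. Remainder: 5x³ − 20x² + x + 17.
Step 2: lead(5x³ − 20x² + x + 17) ÷ lead(D) = 5x³ ÷ −x³ = −5. Subtract (−5)·D = 5x³ − 15x² + 10x + 20. Remainder: −5x² − 9x − 3.

Q(x) = −4x − 5; R(x) = −5x² − 9x − 3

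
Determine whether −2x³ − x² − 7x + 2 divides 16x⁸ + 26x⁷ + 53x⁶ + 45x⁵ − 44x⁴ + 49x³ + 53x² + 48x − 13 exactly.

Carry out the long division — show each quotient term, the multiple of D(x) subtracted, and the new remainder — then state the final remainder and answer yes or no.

Step 1: lead(16x⁸ + 26x⁷ + 53x⁶ + 45x⁵ − 44x⁴ + 49x³ + 53x² + 48x − 13) ÷ lead(D) = 16x⁸ ÷ −2x³ = −8x⁵. Subtract (−8x⁵)·D = 16x⁸ + 8x⁷ + 56x⁶ − 16x⁵. Remainder: 18x⁷ − 3x⁶ + 61x⁵ − 44x⁴ + 49x³ + 53x² + 48x − 13.
Step 2: lead(18x⁷ − 3x⁶ + 61x⁵ − 44x⁴ + 49x³ + 53x² + 48x − 13) ÷ lead(D) = 18x⁷ ÷ −2x³ = −9x⁴. Subtract (−9x⁴)·D = 18x⁷ + 9x⁶ + 63x⁵ − 18x⁴. Remainder: −12x⁶ − 2x⁵ − 26x⁴ + 49x³ + 53x² + 48x − 13.
Step 3: lead(−12x⁶ − 2x⁵ − 26x⁴ + 49x³ + 53x² + 48x − 13) ÷ lead(D) = −12x⁶ ÷ −2x³ = 6x³. Subtract (6x³)·D = −12x⁶ − 6x⁵ − 42x⁴ + 12x³. Remainder: 4x⁵ + 16x⁴ + 37x³ + 53x² + 48x − 13.
Step 4: lead(4x⁵ + 16x⁴ + 37x³ + 53x² + 48x − 13) ÷ lead(D) = 4x⁵ ÷ −2x³ = −2x². Subtract (−2x²)·D = 4x⁵ + 2x⁴ + 14x³ − 4x². Remainder: 14x⁴ + 23x³ + 57x² + 48x − 13.
Step 5: lead(14x⁴ + 23x³ + 57x² + 48x − 13) ÷ lead(D) = 14x⁴ ÷ −2x³ = −7x. Subtract (−7x)·D = 14x⁴ + 7x³ + 49x² − 14x. Remainder: 16x³ + 8x² + 62x − 13.
Step 6: lead(16x³ + 8x² + 62x − 13) ÷ lead(D) = 16x³ ÷ −2x³ = −8. Subtract (−8)·D = 16x³ + 8x² + 56x − 16. Remainder: 6x + 3.

R(x) = 6x + 3, so D(x) is not a factor of P(x). no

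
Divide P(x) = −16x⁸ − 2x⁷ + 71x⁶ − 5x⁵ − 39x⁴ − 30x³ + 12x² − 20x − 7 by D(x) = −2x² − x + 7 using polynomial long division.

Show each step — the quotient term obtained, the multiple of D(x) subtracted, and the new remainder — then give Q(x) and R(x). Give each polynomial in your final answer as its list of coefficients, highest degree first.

Q = [8, -3, -6, -5, 1, -3, -1]; R = [0]

Step 1: lead(−16x⁸ − 2x⁷ + 71x⁶ − 5x⁵ − 39x⁴ − 30x³ + 12x² − 20x − 7) ÷ lead(D) = −16x⁸ ÷ −2x² = 8x⁶. Subtract (8x⁶)·D = −16x⁸ − 8x⁷ + 56x⁶. Remainder: 6x⁷ + 15x⁶ − 5x⁵ − 39x⁴ − 30x³ + 12x² − 20x − 7.
Step 2: lead(6x⁷ + 15x⁶ − 5x⁵ − 39x⁴ − 30x³ + 12x² − 20x − 7) ÷ lead(D) = 6x⁷ ÷ −2x² = −3x⁵. Subtract (−3x⁵)·D = 6x⁷ + 3x⁶ − 21x⁵. Remainder: 12x⁶ + 16x⁵ − 39x⁴ − 30x³ + 12x² − 20x − 7.
Step 3: lead(12x⁶ + 16x⁵ − 39x⁴ − 30x³ + 12x² − 20x − 7) ÷ lead(D) = 12x⁶ ÷ −2x² = −6x⁴. Subtract (−6x⁴)·D = 12x⁶ + 6x⁵ − 42x⁴. Remainder: 10x⁵ + 3x⁴ − 30x³ + 12x² − 20x − 7.
Step 4: lead(10x⁵ + 3x⁴ − 30x³ + 12x² − 20x − 7) ÷ lead(D) = 10x⁵ ÷ −2x² = −5x³. Subtract (−5x³)·D = 10x⁵ + 5x⁴ − 35x³. Remainder: −2x⁴ + 5x³ + 12x² − 20x − 7.
Step 5: lead(−2x⁴ + 5x³ + 12x² − 20x − 7) ÷ lead(D) = −2x⁴ ÷ −2x² = x². Subtract (x²)·D = −2x⁴ − x³ + 7x². Remainder: 6x³ + 5x² − 20x − 7.
Step 6: lead(6x³ + 5x² − 20x − 7) ÷ lead(D) = 6x³ ÷ −2x² = −3x. Subtract (−3x)·D = 6x³ + 3x² − 21x. Remainder: 2x² + x − 7.
Step 7: lead(2x² + x − 7) ÷ lead(D) = 2x² ÷ −2x² = −1. Subtract (−1)·D = 2x² + x − 7. Remainder: 0.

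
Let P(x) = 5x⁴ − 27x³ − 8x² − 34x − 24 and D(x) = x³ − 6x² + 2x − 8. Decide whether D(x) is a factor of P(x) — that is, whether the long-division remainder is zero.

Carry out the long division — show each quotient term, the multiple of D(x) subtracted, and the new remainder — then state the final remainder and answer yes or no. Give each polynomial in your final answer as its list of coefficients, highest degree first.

Step 1: lead(5x⁴ − 27x³ − 8x² − 34x − 24) ÷ lead(D) = 5x⁴ ÷ x³ = 5x. Subtract (5x)·D = 5x⁴ − 30x³ + 10x² − 40x. Remainder: 3x³ − 18x² + 6x − 24.
Step 2: lead(3x³ − 18x² + 6x − 24) ÷ lead(D) = 3x³ ÷ x³ = 3. Subtract (3)·D = 3x³ − 18x² + 6x − 24. Remainder: 0.

R = [0], so D(x) is a factor of P(x). yes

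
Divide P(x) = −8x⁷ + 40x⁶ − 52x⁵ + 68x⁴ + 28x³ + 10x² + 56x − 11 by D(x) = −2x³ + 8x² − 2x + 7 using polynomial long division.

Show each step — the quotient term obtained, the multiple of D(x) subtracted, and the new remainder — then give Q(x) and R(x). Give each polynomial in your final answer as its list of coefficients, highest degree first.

Q = [4, -4, 6, 8, -2]; R = [-4, 3]

Step 1: lead(−8x⁷ + 40x⁶ − 52x⁵ + 68x⁴ + 28x³ + 10x² + 56x − 11) ÷ lead(D) = −8x⁷ ÷ −2x³ = 4x⁴. Subtract (4x⁴)·D = −8x⁷ + 32x⁶ − 8x⁵ + 28x⁴. Remainder: 8x⁶ − 44x⁵ + 40x⁴ + 28x³ + 10x² + 56x − 11.
Step 2: lead(8x⁶ − 44x⁵ + 40x⁴ + 28x³ + 10x² + 56x − 11) ÷ lead(D) = 8x⁶ ÷ −2x³ = −4x³. Subtract (−4x³)·D = 8x⁶ − 32x⁵ + 8x⁴ − 28x³. Remainder: −12x⁵ + 32x⁴ + 56x³ + 10x² + 56x − 11.
Step 3: lead(−12x⁵ + 32x⁴ + 56x³ + 10x² + 56x − 11) ÷ lead(D) = −12x⁵ ÷ −2x³ = 6x². Subtract (6x²)·D = −12x⁵ + 48x⁴ − 12x³ + 42x². Remainder: −16x⁴ + 68x³ − 32x² + 56x − 11.
Step 4: lead(−16x⁴ + 68x³ − 32x² + 56x − 11) ÷ lead(D) = −16x⁴ ÷ −2x³ = 8x. Subtract (8x)·D = −16x⁴ + 64x³ − 16x² + 56x. Remainder: 4x³ − 16x² − 11.
Step 5: lead(4x³ − 16x² − 11) ÷ lead(D) = 4x³ ÷ −2x³ = −2. Subtract (−2)·D = 4x³ − 16x² + 4x − 14. Remainder: −4x + 3.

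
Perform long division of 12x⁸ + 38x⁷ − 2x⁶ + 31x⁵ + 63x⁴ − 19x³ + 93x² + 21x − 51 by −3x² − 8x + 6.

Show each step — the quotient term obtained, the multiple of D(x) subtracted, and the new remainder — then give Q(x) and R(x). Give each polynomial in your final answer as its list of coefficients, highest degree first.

Q = [-4, -2, -2, -9, -1, -9, -9]; R = [3, 3]

Step 1: lead(12x⁸ + 38x⁷ − 2x⁶ + 31x⁵ + 63x⁴ − 19x³ + 93x² + 21x − 51) ÷ lead(D) = 12x⁸ ÷ −3x² = −4x⁶. Subtract (−4x⁶)·D = 12x⁸ + 32x⁷ − 24x⁶. Remainder: 6x⁷ + 22x⁶ + 31x⁵ + 63x⁴ − 19x³ + 93x² + 21x − 51.
Step 2: lead(6x⁷ + 22x⁶ + 31x⁵ + 63x⁴ − 19x³ + 93x² + 21x − 51) ÷ lead(D) = 6x⁷ ÷ −3x² = −2x⁵. Subtract (−2x⁵)·D = 6x⁷ + 16x⁶ − 12x⁵. Remainder: 6x⁶ + 43x⁵ + 63x⁴ − 19x³ + 93x² + 21x − 51.
Step 3: lead(6x⁶ + 43x⁵ + 63x⁴ − 19x³ + 93x² + 21x − 51) ÷ lead(D) = 6x⁶ ÷ −3x² = −2x⁴. Subtract (−2x⁴)·D = 6x⁶ + 16x⁵ − 12x⁴. Remainder: 27x⁵ + 75x⁴ − 19x³ + 93x² + 21x − 51.
Step 4: lead(27x⁵ + 75x⁴ − 19x³ + 93x² + 21x − 51) ÷ lead(D) = 27x⁵ ÷ −3x² = −9x³. Subtract (−9x³)·D = 27x⁵ + 72x⁴ − 54x³. Remainder: 3x⁴ + 35x³ + 93x² + 21x − 51.
Step 5: lead(3x⁴ + 35x³ + 93x² + 21x − 51) ÷ lead(D) = 3x⁴ ÷ −3x² = −x². Subtract (−x²)·D = 3x⁴ + 8x³ − 6x². Remainder: 27x³ + 99x² + 21x − 51.
Step 6: lead(27x³ + 99x² + 21x − 51) ÷ lead(D) = 27x³ ÷ −3x² = −9x. Subtract (−9x)·D = 27x³ + 72x² − 54x. Remainder: 27x² + 75x − 51.
Step 7: lead(27x² + 75x − 51) ÷ lead(D) = 27x² ÷ −3x² = −9. Subtract (−9)·D = 27x² + 72x − 54. Remainder: 3x + 3.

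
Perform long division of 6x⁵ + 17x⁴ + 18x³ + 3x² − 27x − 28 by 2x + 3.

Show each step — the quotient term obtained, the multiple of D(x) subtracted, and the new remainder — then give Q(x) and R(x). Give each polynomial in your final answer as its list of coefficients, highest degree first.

Step 1: lead(6x⁵ + 17x⁴ + 18x³ + 3x² − 27x − 28) ÷ lead(D) = 6x⁵ ÷ 2x = 3x⁴. Subtract (3x⁴)·D = 6x⁵ + 9x⁴. Remainder: 8x⁴ + 18x³ + 3x² − 27x − 28.
Step 2: lead(8x⁴ + 18x³ + 3x² − 27x − 28) ÷ lead(D) = 8x⁴ ÷ 2x = 4x³. Subtract (4x³)·D = 8x⁴ + 12x³. Remainder: 6x³ + 3x² − 27x − 28.
Step 3: lead(6x³ + 3x² − 27x − 28) ÷ lead(D) = 6x³ ÷ 2x = 3x². Subtract (3x²)·D = 6x³ + 9x². Remainder: −6x² − 27x − 28.
Step 4: lead(−6x² − 27x − 28) ÷ lead(D) = −6x² ÷ 2x = −3x. Subtract (−3x)·D = −6x² − 9x. Remainder: −18x − 28.
Step 5: lead(−18x − 28) ÷ lead(D) = −18x ÷ 2x = −9. Subtract (−9)·D = −18x − 27. Remainder: −1.

Q = [3, 4, 3, -3, -9]; R = [-1]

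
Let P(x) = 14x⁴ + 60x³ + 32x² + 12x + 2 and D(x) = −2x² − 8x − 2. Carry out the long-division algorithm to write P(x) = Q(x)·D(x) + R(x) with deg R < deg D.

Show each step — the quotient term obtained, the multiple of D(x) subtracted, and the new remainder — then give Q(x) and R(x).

Step 1: lead(14x⁴ + 60x³ + 32x² + 12x + 2) ÷ lead(D) = 14x⁴ ÷ −2x² = −7x². Subtract (−7x²)·D = 14x⁴ + 56x³ + 14x². Remainder: 4x³ + 18x² + 12x + 2.
Step 2: lead(4x³ + 18x² + 12x + 2) ÷ lead(D) = 4x³ ÷ −2x² = −2x. Subtract (−2x)·D = 4x³ + 16x² + 4x. Remainder: 2x² + 8x + 2.
Step 3: lead(2x² + 8x + 2) ÷ lead(D) = 2x² ÷ −2x² = −1. Subtract (−1)·D = 2x² + 8x + 2. Remainder: 0.

Q(x) = −7x² − 2x − 1; R(x) = 0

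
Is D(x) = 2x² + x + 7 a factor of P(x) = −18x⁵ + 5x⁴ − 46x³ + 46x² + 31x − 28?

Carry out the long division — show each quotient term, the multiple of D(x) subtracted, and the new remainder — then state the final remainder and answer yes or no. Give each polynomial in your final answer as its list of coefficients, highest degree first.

Step 1: lead(−18x⁵ + 5x⁴ − 46x³ + 46x² + 31x − 28) ÷ lead(D) = −18x⁵ ÷ 2x² = −9x³. Subtract (−9x³)·D = −18x⁵ − 9x⁴ − 63x³. Remainder: 14x⁴ + 17x³ + 46x² + 31x − 28.
Step 2: lead(14x⁴ + 17x³ + 46x² + 31x − 28) ÷ lead(D) = 14x⁴ ÷ 2x² = 7x². Subtract (7x²)·D = 14x⁴ + 7x³ + 49x². Remainder: 10x³ − 3x² + 31x − 28.
Step 3: lead(10x³ − 3x² + 31x − 28) ÷ lead(D) = 10x³ ÷ 2x² = 5x. Subtract (5x)·D = 10x³ + 5x² + 35x. Remainder: −8x² − 4x − 28.
Step 4: lead(−8x² − 4x − 28) ÷ lead(D) = −8x² ÷ 2x² = −4. Subtract (−4)·D = −8x² − 4x − 28. Remainder: 0.

R = [0], so D(x) is a factor of P(x). yes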